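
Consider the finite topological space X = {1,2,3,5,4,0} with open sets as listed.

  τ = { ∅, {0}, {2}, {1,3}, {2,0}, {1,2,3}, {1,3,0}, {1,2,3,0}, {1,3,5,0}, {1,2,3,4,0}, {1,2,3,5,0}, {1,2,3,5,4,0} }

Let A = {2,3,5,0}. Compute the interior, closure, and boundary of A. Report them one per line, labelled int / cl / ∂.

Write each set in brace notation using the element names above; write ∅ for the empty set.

interior: largest open inside A is {2,0} (from ∅, {0}, {2}, {2,0})
cl via duality: int({1,4}) = ∅, so X∖∅ = {1,2,3,5,4,0}
cl∖int = {1,3,5,4}

int(A) = {2,0}
cl(A)  = {1,2,3,5,4,0}
∂A     = {1,3,5,4}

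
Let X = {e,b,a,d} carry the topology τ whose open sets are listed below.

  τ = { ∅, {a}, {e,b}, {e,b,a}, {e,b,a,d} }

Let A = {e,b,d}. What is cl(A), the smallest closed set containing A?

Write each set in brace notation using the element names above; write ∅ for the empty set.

{e,b,d}

cl via duality: int({a}) = {a}, so X∖{a} = {e,b,d}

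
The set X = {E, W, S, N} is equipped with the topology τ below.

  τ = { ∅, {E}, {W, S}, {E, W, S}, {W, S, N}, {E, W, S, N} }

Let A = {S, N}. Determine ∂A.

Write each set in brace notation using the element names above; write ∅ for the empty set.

open subsets of A: ∅; so int(A) = ∅
closure: X∖int(X∖A) = X∖{E} = {W, S, N}
∂A = {W, S, N} minus ∅ = {W, S, N}

{W, S, N}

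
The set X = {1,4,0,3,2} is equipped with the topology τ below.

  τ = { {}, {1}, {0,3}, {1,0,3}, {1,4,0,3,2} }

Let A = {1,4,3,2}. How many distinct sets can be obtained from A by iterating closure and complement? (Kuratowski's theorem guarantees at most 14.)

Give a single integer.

8

cl via duality: int({0}) = {}, so X∖{} = {1,4,0,3,2}
Write k for closure, c for complement:
  1. A     = {1,4,3,2}
  2. kA    = {1,4,0,3,2}
  3. cA    = {0}
  4. ckA   = {}
  5. kcA   = {4,0,3,2}
  6. ckcA  = {1}
  7. kckcA = {1,4,2}
  8. ckckcA = {0,3}
applying k or c yields no new set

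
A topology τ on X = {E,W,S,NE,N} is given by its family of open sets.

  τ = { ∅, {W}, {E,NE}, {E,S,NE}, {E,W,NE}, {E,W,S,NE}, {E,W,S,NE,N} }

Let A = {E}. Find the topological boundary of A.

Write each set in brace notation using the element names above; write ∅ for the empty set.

{E,S,NE,N}

U open, U⊆A: ∅. int(A) = ⋃ = ∅
X∖A={W,S,NE,N}, int(X∖A)={W}, hence cl(A)={E,S,NE,N}
∂A: remove int from cl → {E,S,NE,N}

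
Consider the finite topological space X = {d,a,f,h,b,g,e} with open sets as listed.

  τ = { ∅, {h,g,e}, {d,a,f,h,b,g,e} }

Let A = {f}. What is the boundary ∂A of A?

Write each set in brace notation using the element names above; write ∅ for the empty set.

opens ⊆ A: ∅; union → int = ∅
complement {d,a,h,b,g,e}; its interior {h,g,e}; cl(A) = X∖{h,g,e} = {d,a,f,b}
boundary = {d,a,f,b} ∖ ∅ = {d,a,f,b}

{d,a,f,b}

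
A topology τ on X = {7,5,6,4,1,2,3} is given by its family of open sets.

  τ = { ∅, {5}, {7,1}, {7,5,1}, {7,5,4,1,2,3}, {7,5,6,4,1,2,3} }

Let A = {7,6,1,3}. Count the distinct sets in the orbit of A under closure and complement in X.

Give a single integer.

closure: X∖int(X∖A) = X∖{5} = {7,6,4,1,2,3}
Let k=closure and c=complement:
  1. A     = {7,6,1,3}
  2. kA    = {7,6,4,1,2,3}
  3. cA    = {5,4,2}
  4. ckA   = {5}
  5. kcA   = {5,6,4,2,3}
  6. ckcA  = {7,1}
— saturated at 6

6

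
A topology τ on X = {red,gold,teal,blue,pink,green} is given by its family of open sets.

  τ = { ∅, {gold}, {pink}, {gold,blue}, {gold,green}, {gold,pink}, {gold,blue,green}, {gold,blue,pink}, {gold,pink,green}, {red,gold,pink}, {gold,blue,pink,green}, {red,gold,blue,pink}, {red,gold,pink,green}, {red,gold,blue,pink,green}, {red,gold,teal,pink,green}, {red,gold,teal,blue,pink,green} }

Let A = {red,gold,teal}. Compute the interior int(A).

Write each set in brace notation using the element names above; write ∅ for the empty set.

open subsets of A: ∅, {gold}; so int(A) = {gold}

{gold}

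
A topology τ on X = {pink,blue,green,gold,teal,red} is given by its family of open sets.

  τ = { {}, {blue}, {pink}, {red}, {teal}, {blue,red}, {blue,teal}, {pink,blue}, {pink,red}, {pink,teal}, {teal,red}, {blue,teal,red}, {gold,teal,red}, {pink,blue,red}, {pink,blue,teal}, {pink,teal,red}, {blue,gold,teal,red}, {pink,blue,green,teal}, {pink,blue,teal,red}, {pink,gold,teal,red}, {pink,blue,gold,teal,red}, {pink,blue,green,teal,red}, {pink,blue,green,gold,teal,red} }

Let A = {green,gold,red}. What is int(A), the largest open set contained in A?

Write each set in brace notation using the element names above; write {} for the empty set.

opens ⊆ A: {}, {red}; union → int = {red}

{red}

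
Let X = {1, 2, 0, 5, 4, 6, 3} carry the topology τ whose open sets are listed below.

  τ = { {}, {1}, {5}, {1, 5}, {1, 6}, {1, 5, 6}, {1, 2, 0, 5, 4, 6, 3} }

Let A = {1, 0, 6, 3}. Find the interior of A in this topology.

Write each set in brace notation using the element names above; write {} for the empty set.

U open, U⊆A: {}, {1}, {1, 6}. int(A) = ⋃ = {1, 6}

{1, 6}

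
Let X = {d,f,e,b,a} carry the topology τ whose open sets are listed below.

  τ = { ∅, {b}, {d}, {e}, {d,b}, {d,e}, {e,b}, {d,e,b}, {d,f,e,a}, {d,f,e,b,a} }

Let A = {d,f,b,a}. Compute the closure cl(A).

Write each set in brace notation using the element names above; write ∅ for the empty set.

complement {e}; its interior {e}; cl(A) = X∖{e} = {d,f,b,a}

{d,f,b,a}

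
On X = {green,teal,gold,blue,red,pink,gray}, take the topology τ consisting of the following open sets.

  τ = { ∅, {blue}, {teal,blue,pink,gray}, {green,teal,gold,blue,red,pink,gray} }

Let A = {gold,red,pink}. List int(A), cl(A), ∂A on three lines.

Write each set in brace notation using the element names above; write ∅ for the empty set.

U open, U⊆A: ∅. int(A) = ⋃ = ∅
X∖A={green,teal,blue,gray}, int(X∖A)={blue}, hence cl(A)={green,teal,gold,red,pink,gray}
∂A: remove int from cl → {green,teal,gold,red,pink,gray}

int(A) = ∅
cl(A)  = {green,teal,gold,red,pink,gray}
∂A     = {green,teal,gold,red,pink,gray}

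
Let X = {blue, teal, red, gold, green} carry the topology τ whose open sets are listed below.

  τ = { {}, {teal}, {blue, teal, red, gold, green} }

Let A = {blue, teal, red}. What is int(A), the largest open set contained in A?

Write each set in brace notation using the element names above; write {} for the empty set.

{teal}

U open, U⊆A: {}, {teal}. int(A) = ⋃ = {teal}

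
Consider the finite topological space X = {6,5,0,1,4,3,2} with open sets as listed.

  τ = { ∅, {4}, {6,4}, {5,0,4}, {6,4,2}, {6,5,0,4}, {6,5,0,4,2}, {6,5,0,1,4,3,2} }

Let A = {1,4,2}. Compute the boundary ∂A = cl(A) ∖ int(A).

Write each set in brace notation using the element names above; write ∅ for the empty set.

{6,5,0,1,3,2}

U open, U⊆A: ∅, {4}. int(A) = ⋃ = {4}
X∖A={6,5,0,3}, int(X∖A)=∅, hence cl(A)={6,5,0,1,4,3,2}
∂A: remove int from cl → {6,5,0,1,3,2}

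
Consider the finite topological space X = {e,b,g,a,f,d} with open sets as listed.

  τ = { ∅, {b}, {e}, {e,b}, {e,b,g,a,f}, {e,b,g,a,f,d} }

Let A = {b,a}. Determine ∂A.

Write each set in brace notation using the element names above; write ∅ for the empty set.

{g,a,f,d}

opens ⊆ A: ∅, {b}; union → int = {b}
complement {e,g,f,d}; its interior {e}; cl(A) = X∖{e} = {b,g,a,f,d}
boundary = {b,g,a,f,d} ∖ {b} = {g,a,f,d}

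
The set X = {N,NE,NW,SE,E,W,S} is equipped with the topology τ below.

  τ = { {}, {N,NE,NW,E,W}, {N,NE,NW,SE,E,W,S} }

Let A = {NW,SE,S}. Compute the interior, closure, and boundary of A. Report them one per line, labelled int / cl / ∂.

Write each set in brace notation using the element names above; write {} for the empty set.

opens ⊆ A: {}; union → int = {}
complement {N,NE,E,W}; its interior {}; cl(A) = X∖{} = {N,NE,NW,SE,E,W,S}
boundary = {N,NE,NW,SE,E,W,S} ∖ {} = {N,NE,NW,SE,E,W,S}

int(A) = {}
cl(A)  = {N,NE,NW,SE,E,W,S}
∂A     = {N,NE,NW,SE,E,W,S}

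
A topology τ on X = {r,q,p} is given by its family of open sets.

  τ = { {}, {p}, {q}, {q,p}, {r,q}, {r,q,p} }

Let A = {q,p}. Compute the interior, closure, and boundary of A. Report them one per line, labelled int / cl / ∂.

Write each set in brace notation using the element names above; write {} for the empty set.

open subsets of A: {}, {q}, {p}, {q,p}; so int(A) = {q,p}
closure: X∖int(X∖A) = X∖{} = {r,q,p}
∂A = {r,q,p} minus {q,p} = {r}

int(A) = {q,p}
cl(A)  = {r,q,p}
∂A     = {r}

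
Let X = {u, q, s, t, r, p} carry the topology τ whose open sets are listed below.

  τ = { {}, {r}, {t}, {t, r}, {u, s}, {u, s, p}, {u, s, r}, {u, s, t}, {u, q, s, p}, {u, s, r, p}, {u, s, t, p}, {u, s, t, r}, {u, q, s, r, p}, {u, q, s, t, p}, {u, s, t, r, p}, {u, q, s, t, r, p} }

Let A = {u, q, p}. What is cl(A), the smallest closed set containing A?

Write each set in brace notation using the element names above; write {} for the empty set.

{u, q, s, p}

X∖A={s, t, r}, int(X∖A)={t, r}, hence cl(A)={u, q, s, p}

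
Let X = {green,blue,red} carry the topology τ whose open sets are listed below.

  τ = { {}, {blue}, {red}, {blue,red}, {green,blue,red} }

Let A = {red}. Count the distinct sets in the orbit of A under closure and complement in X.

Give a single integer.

4

cl via duality: int({green,blue}) = {blue}, so X∖{blue} = {green,red}
Write k for closure, c for complement:
  1. A     = {red}
  2. kA    = {green,red}
  3. cA    = {green,blue}
  4. ckA   = {blue}
applying k or c yields no new set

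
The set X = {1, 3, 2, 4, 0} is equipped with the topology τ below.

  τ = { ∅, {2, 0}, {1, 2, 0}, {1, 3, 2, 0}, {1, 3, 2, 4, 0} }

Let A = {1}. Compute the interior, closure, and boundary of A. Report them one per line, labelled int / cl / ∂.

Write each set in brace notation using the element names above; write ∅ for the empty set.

int(A) = ∅
cl(A)  = {1, 3, 4}
∂A     = {1, 3, 4}

open subsets of A: ∅; so int(A) = ∅
closure: X∖int(X∖A) = X∖{2, 0} = {1, 3, 4}
∂A = {1, 3, 4} minus ∅ = {1, 3, 4}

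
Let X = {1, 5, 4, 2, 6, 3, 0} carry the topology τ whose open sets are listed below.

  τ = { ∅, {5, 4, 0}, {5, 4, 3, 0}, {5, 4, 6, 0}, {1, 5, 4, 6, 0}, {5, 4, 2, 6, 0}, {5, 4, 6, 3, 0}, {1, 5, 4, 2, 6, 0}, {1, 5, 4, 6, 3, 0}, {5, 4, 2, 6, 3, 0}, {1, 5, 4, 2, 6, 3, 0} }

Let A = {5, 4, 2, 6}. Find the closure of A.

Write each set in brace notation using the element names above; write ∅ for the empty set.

complement {1, 3, 0}; its interior ∅; cl(A) = X∖∅ = {1, 5, 4, 2, 6, 3, 0}

{1, 5, 4, 2, 6, 3, 0}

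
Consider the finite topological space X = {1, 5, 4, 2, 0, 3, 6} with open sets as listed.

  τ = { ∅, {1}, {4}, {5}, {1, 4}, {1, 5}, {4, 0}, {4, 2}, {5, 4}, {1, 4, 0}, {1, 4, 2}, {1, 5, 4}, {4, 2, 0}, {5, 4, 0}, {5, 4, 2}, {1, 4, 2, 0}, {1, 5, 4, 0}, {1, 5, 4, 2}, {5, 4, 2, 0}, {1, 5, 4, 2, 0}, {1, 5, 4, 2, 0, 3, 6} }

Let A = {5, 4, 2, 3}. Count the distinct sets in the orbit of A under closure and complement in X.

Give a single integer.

8

complement {1, 0, 6}; its interior {1}; cl(A) = X∖{1} = {5, 4, 2, 0, 3, 6}
With k = closure, c = complement:
  1. A     = {5, 4, 2, 3}
  2. kA    = {5, 4, 2, 0, 3, 6}
  3. cA    = {1, 0, 6}
  4. ckA   = {1}
  5. kcA   = {1, 0, 3, 6}
  6. kckA  = {1, 3, 6}
  7. ckcA  = {5, 4, 2}
  8. ckckA = {5, 4, 2, 0}
k, c of each give nothing new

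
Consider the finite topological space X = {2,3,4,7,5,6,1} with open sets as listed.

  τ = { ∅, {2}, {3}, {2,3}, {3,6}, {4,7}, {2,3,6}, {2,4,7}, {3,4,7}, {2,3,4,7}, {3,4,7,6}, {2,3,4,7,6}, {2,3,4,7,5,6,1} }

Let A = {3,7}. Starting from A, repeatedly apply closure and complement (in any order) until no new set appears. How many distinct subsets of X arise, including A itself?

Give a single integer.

closure: X∖int(X∖A) = X∖{2} = {3,4,7,5,6,1}
Let k=closure and c=complement:
  1. A     = {3,7}
  2. kA    = {3,4,7,5,6,1}
  3. cA    = {2,4,5,6,1}
  4. ckA   = {2}
  5. kcA   = {2,4,7,5,6,1}
  6. kckA  = {2,5,1}
  7. ckcA  = {3}
  8. ckckA = {3,4,7,6}
  9. kckcA = {3,5,6,1}
  10. ckckcA = {2,4,7}
  11. kckckcA = {2,4,7,5,1}
  12. ckckckcA = {3,6}
— saturated at 12

12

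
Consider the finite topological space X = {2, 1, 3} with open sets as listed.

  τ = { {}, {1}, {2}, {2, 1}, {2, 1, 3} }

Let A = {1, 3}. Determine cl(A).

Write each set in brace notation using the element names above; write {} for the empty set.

{1, 3}

closure: X∖int(X∖A) = X∖{2} = {1, 3}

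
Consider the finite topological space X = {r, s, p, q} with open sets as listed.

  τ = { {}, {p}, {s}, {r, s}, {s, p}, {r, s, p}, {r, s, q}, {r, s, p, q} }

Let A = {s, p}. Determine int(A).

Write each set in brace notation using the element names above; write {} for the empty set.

U open, U⊆A: {}, {s}, {p}, {s, p}. int(A) = ⋃ = {s, p}

{s, p}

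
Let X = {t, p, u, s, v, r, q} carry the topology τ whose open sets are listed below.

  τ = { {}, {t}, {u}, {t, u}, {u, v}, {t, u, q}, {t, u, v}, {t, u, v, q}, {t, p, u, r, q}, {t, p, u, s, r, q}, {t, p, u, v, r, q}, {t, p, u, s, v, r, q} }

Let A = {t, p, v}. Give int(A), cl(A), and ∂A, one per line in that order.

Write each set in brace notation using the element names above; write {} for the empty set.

int(A) = {t}
cl(A)  = {t, p, s, v, r, q}
∂A     = {p, s, v, r, q}

U open, U⊆A: {}, {t}. int(A) = ⋃ = {t}
X∖A={u, s, r, q}, int(X∖A)={u}, hence cl(A)={t, p, s, v, r, q}
∂A: remove int from cl → {p, s, v, r, q}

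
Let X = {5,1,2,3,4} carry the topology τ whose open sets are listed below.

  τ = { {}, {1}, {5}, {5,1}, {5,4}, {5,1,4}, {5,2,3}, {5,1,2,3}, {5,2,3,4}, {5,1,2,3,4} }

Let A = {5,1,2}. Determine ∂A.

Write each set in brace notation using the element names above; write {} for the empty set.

open subsets of A: {}, {5}, {1}, {5,1}; so int(A) = {5,1}
closure: X∖int(X∖A) = X∖{} = {5,1,2,3,4}
∂A = {5,1,2,3,4} minus {5,1} = {2,3,4}

{2,3,4}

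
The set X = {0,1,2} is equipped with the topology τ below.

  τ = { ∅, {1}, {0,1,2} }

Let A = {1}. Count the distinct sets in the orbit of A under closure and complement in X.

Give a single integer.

X∖A={0,2}, int(X∖A)=∅, hence cl(A)={0,1,2}
Orbit (k=closure, c=complement):
  1. A     = {1}
  2. kA    = {0,1,2}
  3. cA    = {0,2}
  4. ckA   = ∅
(closed under both — stop)

4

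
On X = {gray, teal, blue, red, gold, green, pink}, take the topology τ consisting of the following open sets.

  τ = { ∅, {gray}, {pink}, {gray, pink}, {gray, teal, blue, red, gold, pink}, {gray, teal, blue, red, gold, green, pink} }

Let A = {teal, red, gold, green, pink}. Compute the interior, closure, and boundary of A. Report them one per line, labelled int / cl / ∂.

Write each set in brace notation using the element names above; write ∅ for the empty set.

int(A) = {pink}
cl(A)  = {teal, blue, red, gold, green, pink}
∂A     = {teal, blue, red, gold, green}

opens ⊆ A: ∅, {pink}; union → int = {pink}
complement {gray, blue}; its interior {gray}; cl(A) = X∖{gray} = {teal, blue, red, gold, green, pink}
boundary = {teal, blue, red, gold, green, pink} ∖ {pink} = {teal, blue, red, gold, green}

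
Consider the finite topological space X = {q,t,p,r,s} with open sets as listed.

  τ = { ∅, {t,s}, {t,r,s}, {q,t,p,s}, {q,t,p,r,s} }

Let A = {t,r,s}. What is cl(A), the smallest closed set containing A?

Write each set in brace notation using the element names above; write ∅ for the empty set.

{q,t,p,r,s}

X∖A={q,p}, int(X∖A)=∅, hence cl(A)={q,t,p,r,s}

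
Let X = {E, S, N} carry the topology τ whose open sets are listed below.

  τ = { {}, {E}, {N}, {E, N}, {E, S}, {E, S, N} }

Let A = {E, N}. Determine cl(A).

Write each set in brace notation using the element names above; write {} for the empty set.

{E, S, N}

cl via duality: int({S}) = {}, so X∖{} = {E, S, N}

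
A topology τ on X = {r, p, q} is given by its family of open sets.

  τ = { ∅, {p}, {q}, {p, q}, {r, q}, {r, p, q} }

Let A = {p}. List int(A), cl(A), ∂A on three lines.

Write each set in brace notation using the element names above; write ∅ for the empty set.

int(A) = {p}
cl(A)  = {p}
∂A     = ∅

opens ⊆ A: ∅, {p}; union → int = {p}
complement {r, q}; its interior {r, q}; cl(A) = X∖{r, q} = {p}
boundary = {p} ∖ {p} = ∅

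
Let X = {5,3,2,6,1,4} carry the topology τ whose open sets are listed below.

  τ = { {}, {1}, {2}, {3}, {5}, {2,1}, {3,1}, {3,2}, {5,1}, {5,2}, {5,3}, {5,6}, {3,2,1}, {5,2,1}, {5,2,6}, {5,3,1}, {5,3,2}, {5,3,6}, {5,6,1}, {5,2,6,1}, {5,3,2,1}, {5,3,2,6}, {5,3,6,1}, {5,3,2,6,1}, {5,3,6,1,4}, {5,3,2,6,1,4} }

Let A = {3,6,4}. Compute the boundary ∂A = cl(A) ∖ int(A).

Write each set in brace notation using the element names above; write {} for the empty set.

open subsets of A: {}, {3}; so int(A) = {3}
closure: X∖int(X∖A) = X∖{5,2,1} = {3,6,4}
∂A = {3,6,4} minus {3} = {6,4}

{6,4}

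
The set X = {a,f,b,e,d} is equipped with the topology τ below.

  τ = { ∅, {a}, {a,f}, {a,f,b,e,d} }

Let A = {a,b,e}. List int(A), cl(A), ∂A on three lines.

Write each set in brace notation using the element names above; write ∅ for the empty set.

int(A) = {a}
cl(A)  = {a,f,b,e,d}
∂A     = {f,b,e,d}

interior: largest open inside A is {a} (from ∅, {a})
cl via duality: int({f,d}) = ∅, so X∖∅ = {a,f,b,e,d}
cl∖int = {f,b,e,d}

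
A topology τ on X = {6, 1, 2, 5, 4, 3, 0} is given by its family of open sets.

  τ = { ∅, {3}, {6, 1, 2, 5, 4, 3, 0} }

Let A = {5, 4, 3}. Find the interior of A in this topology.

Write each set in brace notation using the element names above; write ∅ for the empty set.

{3}

opens ⊆ A: ∅, {3}; union → int = {3}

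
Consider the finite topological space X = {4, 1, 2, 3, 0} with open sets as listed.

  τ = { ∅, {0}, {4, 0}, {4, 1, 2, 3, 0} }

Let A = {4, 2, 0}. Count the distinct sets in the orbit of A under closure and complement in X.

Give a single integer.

6

complement {1, 3}; its interior ∅; cl(A) = X∖∅ = {4, 1, 2, 3, 0}
With k = closure, c = complement:
  1. A     = {4, 2, 0}
  2. kA    = {4, 1, 2, 3, 0}
  3. cA    = {1, 3}
  4. ckA   = ∅
  5. kcA   = {1, 2, 3}
  6. ckcA  = {4, 0}
k, c of each give nothing new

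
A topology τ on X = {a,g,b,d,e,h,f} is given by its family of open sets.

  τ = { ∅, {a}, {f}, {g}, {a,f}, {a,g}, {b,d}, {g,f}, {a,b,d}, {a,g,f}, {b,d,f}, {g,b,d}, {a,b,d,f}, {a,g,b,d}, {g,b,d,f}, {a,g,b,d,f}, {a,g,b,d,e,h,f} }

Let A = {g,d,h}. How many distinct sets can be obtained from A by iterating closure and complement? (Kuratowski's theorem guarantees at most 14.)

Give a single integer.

10

complement {a,b,e,f}; its interior {a,f}; cl(A) = X∖{a,f} = {g,b,d,e,h}
With k = closure, c = complement:
  1. A     = {g,d,h}
  2. kA    = {g,b,d,e,h}
  3. cA    = {a,b,e,f}
  4. ckA   = {a,f}
  5. kcA   = {a,b,d,e,h,f}
  6. kckA  = {a,e,h,f}
  7. ckcA  = {g}
  8. ckckA = {g,b,d}
  9. kckcA = {g,e,h}
  10. ckckcA = {a,b,d,f}
k, c of each give nothing new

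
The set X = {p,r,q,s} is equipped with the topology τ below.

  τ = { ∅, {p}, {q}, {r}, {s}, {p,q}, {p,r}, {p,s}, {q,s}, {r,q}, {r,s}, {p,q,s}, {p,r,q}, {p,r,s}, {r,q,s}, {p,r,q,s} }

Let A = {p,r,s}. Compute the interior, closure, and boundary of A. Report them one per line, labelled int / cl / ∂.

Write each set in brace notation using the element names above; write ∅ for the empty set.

int(A) = {p,r,s}
cl(A)  = {p,r,s}
∂A     = ∅

opens ⊆ A: ∅, {p}, {r}, {s}, {p,s}, {r,s}, {p,r}, {p,r,s}; union → int = {p,r,s}
complement {q}; its interior {q}; cl(A) = X∖{q} = {p,r,s}
boundary = {p,r,s} ∖ {p,r,s} = ∅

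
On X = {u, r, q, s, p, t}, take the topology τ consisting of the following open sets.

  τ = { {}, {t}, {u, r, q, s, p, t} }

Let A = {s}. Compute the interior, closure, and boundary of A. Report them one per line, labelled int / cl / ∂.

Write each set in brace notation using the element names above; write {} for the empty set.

int(A) = {}
cl(A)  = {u, r, q, s, p}
∂A     = {u, r, q, s, p}

opens ⊆ A: {}; union → int = {}
complement {u, r, q, p, t}; its interior {t}; cl(A) = X∖{t} = {u, r, q, s, p}
boundary = {u, r, q, s, p} ∖ {} = {u, r, q, s, p}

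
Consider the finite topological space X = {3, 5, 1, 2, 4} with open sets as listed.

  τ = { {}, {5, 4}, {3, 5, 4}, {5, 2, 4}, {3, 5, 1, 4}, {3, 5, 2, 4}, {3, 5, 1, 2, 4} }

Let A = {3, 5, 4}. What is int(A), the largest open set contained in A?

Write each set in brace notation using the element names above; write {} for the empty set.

{3, 5, 4}

interior: largest open inside A is {3, 5, 4} (from {}, {5, 4}, {3, 5, 4})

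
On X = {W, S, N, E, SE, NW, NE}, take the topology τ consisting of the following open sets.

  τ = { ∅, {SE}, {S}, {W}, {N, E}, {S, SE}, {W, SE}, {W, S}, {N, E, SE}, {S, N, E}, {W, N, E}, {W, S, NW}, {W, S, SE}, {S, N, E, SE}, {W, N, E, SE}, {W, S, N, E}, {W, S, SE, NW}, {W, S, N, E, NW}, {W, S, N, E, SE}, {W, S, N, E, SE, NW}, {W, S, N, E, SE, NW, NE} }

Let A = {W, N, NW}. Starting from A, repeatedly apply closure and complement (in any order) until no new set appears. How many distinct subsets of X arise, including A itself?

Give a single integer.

10

X∖A={S, E, SE, NE}, int(X∖A)={S, SE}, hence cl(A)={W, N, E, NW, NE}
Orbit (k=closure, c=complement):
  1. A     = {W, N, NW}
  2. kA    = {W, N, E, NW, NE}
  3. cA    = {S, E, SE, NE}
  4. ckA   = {S, SE}
  5. kcA   = {S, N, E, SE, NW, NE}
  6. kckA  = {S, SE, NW, NE}
  7. ckcA  = {W}
  8. ckckA = {W, N, E}
  9. kckcA = {W, NW, NE}
  10. ckckcA = {S, N, E, SE}
(closed under both — stop)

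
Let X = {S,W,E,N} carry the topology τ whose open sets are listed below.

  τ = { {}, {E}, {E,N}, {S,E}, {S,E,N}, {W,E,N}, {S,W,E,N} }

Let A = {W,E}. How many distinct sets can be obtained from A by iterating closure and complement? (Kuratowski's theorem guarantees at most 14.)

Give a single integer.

closure: X∖int(X∖A) = X∖{} = {S,W,E,N}
Let k=closure and c=complement:
  1. A     = {W,E}
  2. kA    = {S,W,E,N}
  3. cA    = {S,N}
  4. ckA   = {}
  5. kcA   = {S,W,N}
  6. ckcA  = {E}
— saturated at 6

6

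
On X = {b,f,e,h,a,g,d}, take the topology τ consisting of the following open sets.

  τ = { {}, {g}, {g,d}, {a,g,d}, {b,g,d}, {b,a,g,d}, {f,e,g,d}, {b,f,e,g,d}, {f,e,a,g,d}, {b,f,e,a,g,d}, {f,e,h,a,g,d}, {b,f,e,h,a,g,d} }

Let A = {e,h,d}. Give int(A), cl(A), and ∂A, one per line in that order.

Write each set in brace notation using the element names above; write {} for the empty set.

interior: largest open inside A is {} (from {})
cl via duality: int({b,f,a,g}) = {g}, so X∖{g} = {b,f,e,h,a,d}
cl∖int = {b,f,e,h,a,d}

int(A) = {}
cl(A)  = {b,f,e,h,a,d}
∂A     = {b,f,e,h,a,d}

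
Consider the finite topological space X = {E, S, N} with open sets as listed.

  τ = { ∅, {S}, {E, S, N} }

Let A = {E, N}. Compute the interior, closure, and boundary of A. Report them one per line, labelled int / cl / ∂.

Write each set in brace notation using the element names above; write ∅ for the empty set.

int(A) = ∅
cl(A)  = {E, N}
∂A     = {E, N}

opens ⊆ A: ∅; union → int = ∅
complement {S}; its interior {S}; cl(A) = X∖{S} = {E, N}
boundary = {E, N} ∖ ∅ = {E, N}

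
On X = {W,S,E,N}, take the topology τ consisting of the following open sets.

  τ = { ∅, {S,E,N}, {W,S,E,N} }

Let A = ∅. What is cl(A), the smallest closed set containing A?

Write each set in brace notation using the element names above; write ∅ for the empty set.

∅

complement {W,S,E,N}; its interior {W,S,E,N}; cl(A) = X∖{W,S,E,N} = ∅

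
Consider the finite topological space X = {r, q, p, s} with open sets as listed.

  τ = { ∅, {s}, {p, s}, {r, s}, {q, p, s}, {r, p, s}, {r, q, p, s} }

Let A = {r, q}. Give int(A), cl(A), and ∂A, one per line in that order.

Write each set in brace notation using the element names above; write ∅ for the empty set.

int(A) = ∅
cl(A)  = {r, q}
∂A     = {r, q}

opens ⊆ A: ∅; union → int = ∅
complement {p, s}; its interior {p, s}; cl(A) = X∖{p, s} = {r, q}
boundary = {r, q} ∖ ∅ = {r, q}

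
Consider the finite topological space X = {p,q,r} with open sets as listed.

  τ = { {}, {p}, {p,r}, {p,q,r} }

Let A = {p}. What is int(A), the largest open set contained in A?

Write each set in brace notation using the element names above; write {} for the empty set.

opens ⊆ A: {}, {p}; union → int = {p}

{p}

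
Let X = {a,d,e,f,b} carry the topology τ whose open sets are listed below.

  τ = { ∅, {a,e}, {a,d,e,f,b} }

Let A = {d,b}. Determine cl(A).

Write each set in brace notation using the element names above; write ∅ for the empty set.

complement {a,e,f}; its interior {a,e}; cl(A) = X∖{a,e} = {d,f,b}

{d,f,b}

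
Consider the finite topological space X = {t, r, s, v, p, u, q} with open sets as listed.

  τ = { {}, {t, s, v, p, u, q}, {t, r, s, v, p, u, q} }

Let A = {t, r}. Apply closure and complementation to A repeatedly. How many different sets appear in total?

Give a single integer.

closure: X∖int(X∖A) = X∖{} = {t, r, s, v, p, u, q}
Let k=closure and c=complement:
  1. A     = {t, r}
  2. kA    = {t, r, s, v, p, u, q}
  3. cA    = {s, v, p, u, q}
  4. ckA   = {}
— saturated at 4

4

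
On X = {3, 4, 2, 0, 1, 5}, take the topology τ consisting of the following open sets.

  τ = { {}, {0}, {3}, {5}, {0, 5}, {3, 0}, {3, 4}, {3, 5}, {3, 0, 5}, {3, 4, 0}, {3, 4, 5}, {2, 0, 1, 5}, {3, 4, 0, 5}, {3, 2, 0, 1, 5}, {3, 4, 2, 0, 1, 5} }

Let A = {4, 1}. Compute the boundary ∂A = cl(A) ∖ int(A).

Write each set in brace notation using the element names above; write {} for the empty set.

opens ⊆ A: {}; union → int = {}
complement {3, 2, 0, 5}; its interior {3, 0, 5}; cl(A) = X∖{3, 0, 5} = {4, 2, 1}
boundary = {4, 2, 1} ∖ {} = {4, 2, 1}

{4, 2, 1}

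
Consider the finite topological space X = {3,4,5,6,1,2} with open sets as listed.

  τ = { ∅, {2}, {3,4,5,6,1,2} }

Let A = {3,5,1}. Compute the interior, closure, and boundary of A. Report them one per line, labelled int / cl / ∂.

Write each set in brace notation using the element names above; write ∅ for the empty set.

opens ⊆ A: ∅; union → int = ∅
complement {4,6,2}; its interior {2}; cl(A) = X∖{2} = {3,4,5,6,1}
boundary = {3,4,5,6,1} ∖ ∅ = {3,4,5,6,1}

int(A) = ∅
cl(A)  = {3,4,5,6,1}
∂A     = {3,4,5,6,1}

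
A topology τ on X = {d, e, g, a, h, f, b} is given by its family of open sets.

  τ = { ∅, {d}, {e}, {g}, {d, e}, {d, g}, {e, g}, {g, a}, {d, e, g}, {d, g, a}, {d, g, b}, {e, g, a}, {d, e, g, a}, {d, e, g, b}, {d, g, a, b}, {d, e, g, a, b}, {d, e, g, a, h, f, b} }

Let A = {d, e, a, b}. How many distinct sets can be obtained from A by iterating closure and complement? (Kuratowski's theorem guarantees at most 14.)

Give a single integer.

8

complement {g, h, f}; its interior {g}; cl(A) = X∖{g} = {d, e, a, h, f, b}
With k = closure, c = complement:
  1. A     = {d, e, a, b}
  2. kA    = {d, e, a, h, f, b}
  3. cA    = {g, h, f}
  4. ckA   = {g}
  5. kcA   = {g, a, h, f, b}
  6. ckcA  = {d, e}
  7. kckcA = {d, e, h, f, b}
  8. ckckcA = {g, a}
k, c of each give nothing new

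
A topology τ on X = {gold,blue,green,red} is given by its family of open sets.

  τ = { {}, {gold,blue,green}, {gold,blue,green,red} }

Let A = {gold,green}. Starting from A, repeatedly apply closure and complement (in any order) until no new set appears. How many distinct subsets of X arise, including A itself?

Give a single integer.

cl via duality: int({blue,red}) = {}, so X∖{} = {gold,blue,green,red}
Write k for closure, c for complement:
  1. A     = {gold,green}
  2. kA    = {gold,blue,green,red}
  3. cA    = {blue,red}
  4. ckA   = {}
applying k or c yields no new set

4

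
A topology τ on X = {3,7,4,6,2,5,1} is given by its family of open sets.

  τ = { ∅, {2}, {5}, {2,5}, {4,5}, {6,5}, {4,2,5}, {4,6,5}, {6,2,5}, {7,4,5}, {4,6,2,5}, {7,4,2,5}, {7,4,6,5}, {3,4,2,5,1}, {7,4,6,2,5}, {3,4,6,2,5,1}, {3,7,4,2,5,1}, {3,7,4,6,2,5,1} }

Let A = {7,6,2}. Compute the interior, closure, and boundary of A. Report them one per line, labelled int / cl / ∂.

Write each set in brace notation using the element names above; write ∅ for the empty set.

int(A) = {2}
cl(A)  = {3,7,6,2,1}
∂A     = {3,7,6,1}

open subsets of A: ∅, {2}; so int(A) = {2}
closure: X∖int(X∖A) = X∖{4,5} = {3,7,6,2,1}
∂A = {3,7,6,2,1} minus {2} = {3,7,6,1}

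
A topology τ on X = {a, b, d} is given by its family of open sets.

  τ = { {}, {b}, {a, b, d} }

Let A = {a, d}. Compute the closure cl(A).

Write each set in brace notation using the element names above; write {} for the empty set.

{a, d}

closure: X∖int(X∖A) = X∖{b} = {a, d}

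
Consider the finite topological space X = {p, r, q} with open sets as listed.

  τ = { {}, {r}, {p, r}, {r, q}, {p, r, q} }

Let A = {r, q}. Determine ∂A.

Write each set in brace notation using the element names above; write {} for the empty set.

U open, U⊆A: {}, {r}, {r, q}. int(A) = ⋃ = {r, q}
X∖A={p}, int(X∖A)={}, hence cl(A)={p, r, q}
∂A: remove int from cl → {p}

{p}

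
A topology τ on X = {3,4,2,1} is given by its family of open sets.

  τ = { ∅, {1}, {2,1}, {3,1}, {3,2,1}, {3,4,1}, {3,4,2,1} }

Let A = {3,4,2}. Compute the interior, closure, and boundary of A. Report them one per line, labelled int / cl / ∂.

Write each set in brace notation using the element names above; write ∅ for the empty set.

interior: largest open inside A is ∅ (from ∅)
cl via duality: int({1}) = {1}, so X∖{1} = {3,4,2}
cl∖int = {3,4,2}

int(A) = ∅
cl(A)  = {3,4,2}
∂A     = {3,4,2}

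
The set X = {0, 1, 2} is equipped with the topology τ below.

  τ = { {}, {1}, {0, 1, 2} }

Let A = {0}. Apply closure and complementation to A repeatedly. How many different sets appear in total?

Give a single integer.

6

closure: X∖int(X∖A) = X∖{1} = {0, 2}
Let k=closure and c=complement:
  1. A     = {0}
  2. kA    = {0, 2}
  3. cA    = {1, 2}
  4. ckA   = {1}
  5. kcA   = {0, 1, 2}
  6. ckcA  = {}
— saturated at 6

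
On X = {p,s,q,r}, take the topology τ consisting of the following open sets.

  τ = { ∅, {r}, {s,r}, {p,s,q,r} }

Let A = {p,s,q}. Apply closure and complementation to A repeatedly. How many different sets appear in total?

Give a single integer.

4

closure: X∖int(X∖A) = X∖{r} = {p,s,q}
Let k=closure and c=complement:
  1. A     = {p,s,q}
  2. cA    = {r}
  3. kcA   = {p,s,q,r}
  4. ckcA  = ∅
— saturated at 4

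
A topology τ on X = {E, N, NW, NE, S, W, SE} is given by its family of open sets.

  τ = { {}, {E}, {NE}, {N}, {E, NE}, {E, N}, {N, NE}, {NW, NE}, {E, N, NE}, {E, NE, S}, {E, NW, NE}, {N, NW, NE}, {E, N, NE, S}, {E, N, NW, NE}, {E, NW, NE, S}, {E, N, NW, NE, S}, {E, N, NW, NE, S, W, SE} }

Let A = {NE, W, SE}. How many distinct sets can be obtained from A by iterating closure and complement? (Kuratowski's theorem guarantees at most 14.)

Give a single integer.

cl via duality: int({E, N, NW, S}) = {E, N}, so X∖{E, N} = {NW, NE, S, W, SE}
Write k for closure, c for complement:
  1. A     = {NE, W, SE}
  2. kA    = {NW, NE, S, W, SE}
  3. cA    = {E, N, NW, S}
  4. ckA   = {E, N}
  5. kcA   = {E, N, NW, S, W, SE}
  6. kckA  = {E, N, S, W, SE}
  7. ckcA  = {NE}
  8. ckckA = {NW, NE}
applying k or c yields no new set

8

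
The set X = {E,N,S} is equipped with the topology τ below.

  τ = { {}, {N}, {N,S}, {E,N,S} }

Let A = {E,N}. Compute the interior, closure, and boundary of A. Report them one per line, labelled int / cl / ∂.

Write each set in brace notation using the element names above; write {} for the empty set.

int(A) = {N}
cl(A)  = {E,N,S}
∂A     = {E,S}

interior: largest open inside A is {N} (from {}, {N})
cl via duality: int({S}) = {}, so X∖{} = {E,N,S}
cl∖int = {E,S}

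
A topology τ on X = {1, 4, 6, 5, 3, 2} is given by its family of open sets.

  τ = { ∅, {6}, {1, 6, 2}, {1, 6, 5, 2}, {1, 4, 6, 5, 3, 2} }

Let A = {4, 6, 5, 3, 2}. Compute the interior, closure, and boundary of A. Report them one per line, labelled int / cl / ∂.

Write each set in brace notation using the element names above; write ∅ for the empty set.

interior: largest open inside A is {6} (from ∅, {6})
cl via duality: int({1}) = ∅, so X∖∅ = {1, 4, 6, 5, 3, 2}
cl∖int = {1, 4, 5, 3, 2}

int(A) = {6}
cl(A)  = {1, 4, 6, 5, 3, 2}
∂A     = {1, 4, 5, 3, 2}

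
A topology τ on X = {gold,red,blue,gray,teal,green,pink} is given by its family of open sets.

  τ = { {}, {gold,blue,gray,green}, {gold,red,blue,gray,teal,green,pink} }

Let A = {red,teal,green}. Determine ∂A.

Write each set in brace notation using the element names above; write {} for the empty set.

open subsets of A: {}; so int(A) = {}
closure: X∖int(X∖A) = X∖{} = {gold,red,blue,gray,teal,green,pink}
∂A = {gold,red,blue,gray,teal,green,pink} minus {} = {gold,red,blue,gray,teal,green,pink}

{gold,red,blue,gray,teal,green,pink}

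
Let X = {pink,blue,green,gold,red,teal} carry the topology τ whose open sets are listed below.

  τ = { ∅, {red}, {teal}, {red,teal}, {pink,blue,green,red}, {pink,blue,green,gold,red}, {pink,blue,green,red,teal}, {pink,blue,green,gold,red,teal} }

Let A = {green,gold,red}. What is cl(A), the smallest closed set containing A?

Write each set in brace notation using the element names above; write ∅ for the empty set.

{pink,blue,green,gold,red}

cl via duality: int({pink,blue,teal}) = {teal}, so X∖{teal} = {pink,blue,green,gold,red}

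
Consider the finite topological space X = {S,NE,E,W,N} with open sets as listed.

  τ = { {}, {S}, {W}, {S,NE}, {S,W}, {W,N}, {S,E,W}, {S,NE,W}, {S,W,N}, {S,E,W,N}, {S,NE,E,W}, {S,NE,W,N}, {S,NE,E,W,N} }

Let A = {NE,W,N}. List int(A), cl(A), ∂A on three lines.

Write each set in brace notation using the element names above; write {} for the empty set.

opens ⊆ A: {}, {W}, {W,N}; union → int = {W,N}
complement {S,E}; its interior {S}; cl(A) = X∖{S} = {NE,E,W,N}
boundary = {NE,E,W,N} ∖ {W,N} = {NE,E}

int(A) = {W,N}
cl(A)  = {NE,E,W,N}
∂A     = {NE,E}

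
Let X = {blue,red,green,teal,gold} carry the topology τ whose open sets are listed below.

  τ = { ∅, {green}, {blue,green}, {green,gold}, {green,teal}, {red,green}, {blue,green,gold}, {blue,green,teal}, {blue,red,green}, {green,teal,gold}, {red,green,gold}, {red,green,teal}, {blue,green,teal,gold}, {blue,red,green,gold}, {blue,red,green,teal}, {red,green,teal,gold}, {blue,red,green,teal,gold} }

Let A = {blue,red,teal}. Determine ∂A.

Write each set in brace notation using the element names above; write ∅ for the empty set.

opens ⊆ A: ∅; union → int = ∅
complement {green,gold}; its interior {green,gold}; cl(A) = X∖{green,gold} = {blue,red,teal}
boundary = {blue,red,teal} ∖ ∅ = {blue,red,teal}

{blue,red,teal}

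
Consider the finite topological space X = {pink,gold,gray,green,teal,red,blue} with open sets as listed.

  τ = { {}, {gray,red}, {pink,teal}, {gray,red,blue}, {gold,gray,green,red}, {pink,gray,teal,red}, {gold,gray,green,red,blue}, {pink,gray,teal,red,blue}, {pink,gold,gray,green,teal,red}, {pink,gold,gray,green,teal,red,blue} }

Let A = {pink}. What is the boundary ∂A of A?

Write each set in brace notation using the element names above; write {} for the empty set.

interior: largest open inside A is {} (from {})
cl via duality: int({gold,gray,green,teal,red,blue}) = {gold,gray,green,red,blue}, so X∖{gold,gray,green,red,blue} = {pink,teal}
cl∖int = {pink,teal}

{pink,teal}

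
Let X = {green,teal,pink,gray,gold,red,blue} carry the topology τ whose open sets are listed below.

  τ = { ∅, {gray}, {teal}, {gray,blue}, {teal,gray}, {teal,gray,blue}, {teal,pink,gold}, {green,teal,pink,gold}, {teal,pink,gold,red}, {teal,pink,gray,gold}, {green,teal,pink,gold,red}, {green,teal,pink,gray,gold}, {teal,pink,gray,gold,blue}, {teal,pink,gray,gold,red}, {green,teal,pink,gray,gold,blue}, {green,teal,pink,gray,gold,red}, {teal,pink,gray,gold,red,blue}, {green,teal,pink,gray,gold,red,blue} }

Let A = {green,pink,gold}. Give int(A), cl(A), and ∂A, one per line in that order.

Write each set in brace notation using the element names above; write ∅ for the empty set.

int(A) = ∅
cl(A)  = {green,pink,gold,red}
∂A     = {green,pink,gold,red}

open subsets of A: ∅; so int(A) = ∅
closure: X∖int(X∖A) = X∖{teal,gray,blue} = {green,pink,gold,red}
∂A = {green,pink,gold,red} minus ∅ = {green,pink,gold,red}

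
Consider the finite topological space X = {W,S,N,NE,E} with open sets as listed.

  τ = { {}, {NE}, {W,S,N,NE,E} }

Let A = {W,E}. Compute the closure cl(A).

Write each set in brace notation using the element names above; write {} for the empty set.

closure: X∖int(X∖A) = X∖{NE} = {W,S,N,E}

{W,S,N,E}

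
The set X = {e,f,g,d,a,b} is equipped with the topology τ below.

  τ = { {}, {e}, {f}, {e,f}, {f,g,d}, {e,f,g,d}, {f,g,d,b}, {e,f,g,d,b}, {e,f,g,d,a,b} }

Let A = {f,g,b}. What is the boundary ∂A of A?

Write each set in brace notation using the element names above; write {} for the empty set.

U open, U⊆A: {}, {f}. int(A) = ⋃ = {f}
X∖A={e,d,a}, int(X∖A)={e}, hence cl(A)={f,g,d,a,b}
∂A: remove int from cl → {g,d,a,b}

{g,d,a,b}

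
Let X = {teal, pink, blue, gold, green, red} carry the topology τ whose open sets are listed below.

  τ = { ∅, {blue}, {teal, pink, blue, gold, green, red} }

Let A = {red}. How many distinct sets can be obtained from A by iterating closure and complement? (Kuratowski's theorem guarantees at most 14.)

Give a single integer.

6

cl via duality: int({teal, pink, blue, gold, green}) = {blue}, so X∖{blue} = {teal, pink, gold, green, red}
Write k for closure, c for complement:
  1. A     = {red}
  2. kA    = {teal, pink, gold, green, red}
  3. cA    = {teal, pink, blue, gold, green}
  4. ckA   = {blue}
  5. kcA   = {teal, pink, blue, gold, green, red}
  6. ckcA  = ∅
applying k or c yields no new set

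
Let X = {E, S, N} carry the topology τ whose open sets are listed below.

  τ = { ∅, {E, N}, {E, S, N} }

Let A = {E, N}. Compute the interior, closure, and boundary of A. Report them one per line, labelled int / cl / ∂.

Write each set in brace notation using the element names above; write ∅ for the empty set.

U open, U⊆A: ∅, {E, N}. int(A) = ⋃ = {E, N}
X∖A={S}, int(X∖A)=∅, hence cl(A)={E, S, N}
∂A: remove int from cl → {S}

int(A) = {E, N}
cl(A)  = {E, S, N}
∂A     = {S}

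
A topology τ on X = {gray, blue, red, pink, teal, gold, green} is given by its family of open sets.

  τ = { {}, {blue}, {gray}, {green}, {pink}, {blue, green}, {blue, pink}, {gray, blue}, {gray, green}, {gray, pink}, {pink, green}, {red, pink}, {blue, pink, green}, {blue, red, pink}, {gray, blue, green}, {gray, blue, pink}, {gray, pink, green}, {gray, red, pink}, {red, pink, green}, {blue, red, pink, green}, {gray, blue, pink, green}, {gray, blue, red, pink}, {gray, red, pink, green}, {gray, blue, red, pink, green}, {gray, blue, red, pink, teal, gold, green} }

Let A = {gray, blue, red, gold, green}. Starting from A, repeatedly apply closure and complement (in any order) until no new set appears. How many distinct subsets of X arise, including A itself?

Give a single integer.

8

complement {pink, teal}; its interior {pink}; cl(A) = X∖{pink} = {gray, blue, red, teal, gold, green}
With k = closure, c = complement:
  1. A     = {gray, blue, red, gold, green}
  2. kA    = {gray, blue, red, teal, gold, green}
  3. cA    = {pink, teal}
  4. ckA   = {pink}
  5. kcA   = {red, pink, teal, gold}
  6. ckcA  = {gray, blue, green}
  7. kckcA = {gray, blue, teal, gold, green}
  8. ckckcA = {red, pink}
k, c of each give nothing new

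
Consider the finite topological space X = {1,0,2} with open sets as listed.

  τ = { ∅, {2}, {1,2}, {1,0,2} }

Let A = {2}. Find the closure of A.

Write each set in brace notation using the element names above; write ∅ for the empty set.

{1,0,2}

complement {1,0}; its interior ∅; cl(A) = X∖∅ = {1,0,2}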